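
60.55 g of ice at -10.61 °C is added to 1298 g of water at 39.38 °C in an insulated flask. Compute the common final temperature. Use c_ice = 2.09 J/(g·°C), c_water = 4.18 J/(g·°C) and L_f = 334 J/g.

T_f ≈ 33.8 °C

Energy balance with sensible and latent terms:
warm ice to 0 °C: 60.55×2.09×(0 − (-10.61)) = 1342.7; fusion: m_ice L_f = 60.55×334 = 20224; warm the meltwater: 253.1 T; water cools: 1298×4.18×(T − 39.38) = 5425.6(T − 39.38)
5678.7 T = 213662 − 21566 = 192095
T ≈ 33.83 °C — above 0 °C, consistent with complete melting.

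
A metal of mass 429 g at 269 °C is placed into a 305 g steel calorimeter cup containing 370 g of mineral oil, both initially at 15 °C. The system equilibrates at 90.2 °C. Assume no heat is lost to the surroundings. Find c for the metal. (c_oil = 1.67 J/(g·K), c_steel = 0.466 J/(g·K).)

Taking heat into each body as positive, Σ m c ΔT = 0:
429×c×(90.2 − 269) + 370×1.67×(90.2 − 15) + 305×0.466×(90.2 − 15) = 0
-76705 c = -57154
c = -57154/-76705 ≈ 0.7451 J/(g·K)

c ≈ 0.745 J/(g·K)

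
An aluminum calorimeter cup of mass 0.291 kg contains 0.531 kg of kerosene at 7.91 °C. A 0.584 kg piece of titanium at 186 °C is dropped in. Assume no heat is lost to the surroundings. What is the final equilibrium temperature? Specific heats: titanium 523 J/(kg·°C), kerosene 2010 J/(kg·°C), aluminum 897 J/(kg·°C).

T_f ≈ 41.2 °C

Heat gained plus heat lost sum to zero:
0.584×523×(T − 186) + 0.531×2010×(T − 7.91) + 0.291×897×(T − 7.91) = 0
305.43(T − 186) + 1067.3(T − 7.91) + 261.03(T − 7.91) = 0
(305.43 + 1067.3 + 261.03) T = 305.43×186 + 1067.3×7.91 + 261.03×7.91
T = 67317/1633.8 ≈ 41.20 °C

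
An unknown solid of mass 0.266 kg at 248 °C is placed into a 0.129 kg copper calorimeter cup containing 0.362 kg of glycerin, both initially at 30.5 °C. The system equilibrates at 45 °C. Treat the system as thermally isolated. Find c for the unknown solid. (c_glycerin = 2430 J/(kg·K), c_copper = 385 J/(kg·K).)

Net heat exchanged in the isolated system is zero:
0.266×c×(45 − 248) + 0.362×2430×(45 − 30.5) + 0.129×385×(45 − 30.5) = 0
-54 c = -13475
c = -13475/-54 ≈ 249.6 J/(kg·K)

c ≈ 250 J/(kg·K)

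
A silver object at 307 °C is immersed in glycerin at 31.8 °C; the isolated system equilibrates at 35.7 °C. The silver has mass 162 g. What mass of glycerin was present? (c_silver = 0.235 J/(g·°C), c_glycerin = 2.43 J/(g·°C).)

m ≈ 1090 g

|Q_silver| = |Q_glycerin|:
162×0.235×(307 − 35.7) = m×2.43×(35.7 − 31.8)
9.477 m = 10328  ⇒  m ≈ 1090 g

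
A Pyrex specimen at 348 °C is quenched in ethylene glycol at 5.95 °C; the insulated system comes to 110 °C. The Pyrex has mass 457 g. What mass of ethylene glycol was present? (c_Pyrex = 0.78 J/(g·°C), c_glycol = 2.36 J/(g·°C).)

m ≈ 345 g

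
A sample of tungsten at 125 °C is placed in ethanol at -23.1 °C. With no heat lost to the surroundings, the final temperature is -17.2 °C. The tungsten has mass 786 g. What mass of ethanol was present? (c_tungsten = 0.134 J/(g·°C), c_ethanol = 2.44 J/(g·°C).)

|Q_tungsten| = |Q_ethanol|:
786·0.134·(125 − -17.2) = m·2.44·(-17.2 − (-23.1))
14.4 m = 14977  ⇒  m ≈ 1040 g

m ≈ 1040 g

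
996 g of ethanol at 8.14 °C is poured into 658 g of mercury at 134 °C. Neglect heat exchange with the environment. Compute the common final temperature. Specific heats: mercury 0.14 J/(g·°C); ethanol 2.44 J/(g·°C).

T_f ≈ 12.7 °C

Net heat exchanged in the isolated system is zero:
658×0.14×(T − 134) + 996×2.44×(T − 8.14) = 0
92.12(T − 134) + 2430.2(T − 8.14) = 0
(92.12 + 2430.2) T = 92.12×134 + 2430.2×8.14
T = 32126 / 2522.4 = 12.7 °C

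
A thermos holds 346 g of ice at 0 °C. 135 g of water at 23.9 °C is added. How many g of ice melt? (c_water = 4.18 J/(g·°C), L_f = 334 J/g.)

Heat available from the water dropping to 0 °C: 135×4.18×23.9 = 13487 J.
Melting all 346 g of ice would need 346×334 = 115564 J.
13487 J < 115564 J, so only part of the ice melts and the system sits at 0 °C.
m_melted×334 = 13487  ⇒  m_melted ≈ 40.38 g.

m_melted ≈ 40.4 g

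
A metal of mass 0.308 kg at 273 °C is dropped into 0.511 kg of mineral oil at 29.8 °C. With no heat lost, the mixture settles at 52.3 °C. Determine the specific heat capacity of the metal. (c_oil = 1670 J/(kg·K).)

Net heat exchanged in the isolated system is zero:
0.308×c×(52.3 − 273) + 0.511×1670×(52.3 − 29.8) = 0
-67.98 c = -19201
c = -19201/-67.98 ≈ 282.5 J/(kg·K)

c ≈ 282 J/(kg·K)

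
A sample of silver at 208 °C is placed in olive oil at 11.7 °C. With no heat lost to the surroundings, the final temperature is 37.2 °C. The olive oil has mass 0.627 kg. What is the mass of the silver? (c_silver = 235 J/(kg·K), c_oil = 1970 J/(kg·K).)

m ≈ 0.785 kg

Heat gained plus heat lost sum to zero:
m·235·(37.2 − 208) + 0.627·1970·(37.2 − 11.7) = 0
-40138 m = -31497
m = -31497/-40138 ≈ 0.7847 kg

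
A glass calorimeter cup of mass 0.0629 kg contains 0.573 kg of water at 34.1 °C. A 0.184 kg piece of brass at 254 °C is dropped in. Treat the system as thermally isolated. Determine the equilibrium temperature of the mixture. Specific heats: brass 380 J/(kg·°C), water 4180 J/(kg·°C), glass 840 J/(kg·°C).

T_f = Σ m_i c_i T_i / Σ m_i c_i:
T_f = (69.92*254 + 2395.1*34.1 + 52.84*34.1) / (69.92 + 2395.1 + 52.84)
    = 101236 / 2517.9 ≈ 40.21 °C

T_f ≈ 40.2 °C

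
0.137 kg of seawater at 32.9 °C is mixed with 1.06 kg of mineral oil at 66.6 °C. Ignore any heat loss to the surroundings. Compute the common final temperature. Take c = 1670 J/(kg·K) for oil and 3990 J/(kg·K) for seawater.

Heat lost by the oil equals heat gained by the seawater:
1.06×1670×(66.6 − T) = 0.137×3990×(T − 32.9)
1770.2(66.6 − T) = 546.63(T − 32.9)
2316.8 T = 135879  ⇒  T ≈ 58.65 °C

T_f ≈ 58.6 °C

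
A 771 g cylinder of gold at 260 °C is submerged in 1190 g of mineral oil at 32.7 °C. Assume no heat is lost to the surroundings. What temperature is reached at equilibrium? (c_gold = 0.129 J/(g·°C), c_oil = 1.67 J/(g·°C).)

T_f = Σ m_i c_i T_i / Σ m_i c_i:
T_f = (99.46×260 + 1987.3×32.7) / (99.46 + 1987.3)
    = 90844 / 2086.8 ≈ 43.53 °C

T_f ≈ 43.5 °C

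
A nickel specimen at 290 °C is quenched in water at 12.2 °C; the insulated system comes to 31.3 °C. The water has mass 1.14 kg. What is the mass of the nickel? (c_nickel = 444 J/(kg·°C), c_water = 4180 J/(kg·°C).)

m ≈ 0.792 kg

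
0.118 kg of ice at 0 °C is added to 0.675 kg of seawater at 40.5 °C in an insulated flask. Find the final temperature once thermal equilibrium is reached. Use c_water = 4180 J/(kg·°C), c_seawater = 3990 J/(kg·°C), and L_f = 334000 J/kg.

T_f ≈ 21.9 °C

Net heat exchanged in the isolated system is zero:
melt ice: 0.118×334000 = 39412; warm the meltwater: 493.24 T; seawater: 2693.2(T − 40.5)
3186.5 T = 109077 − 39412 = 69665
T ≈ 21.86 °C — above 0 °C, consistent with complete melting.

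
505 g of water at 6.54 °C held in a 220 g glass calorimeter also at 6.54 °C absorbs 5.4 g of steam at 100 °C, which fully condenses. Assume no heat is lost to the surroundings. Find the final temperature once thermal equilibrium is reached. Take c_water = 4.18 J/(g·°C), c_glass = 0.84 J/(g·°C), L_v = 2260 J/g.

Energy conservation, ΣQ = 0:
latent heat released on condensation: 5.4×2260 = 12204; condensed water 100 °C→T: 22.57(T − 100); original water: 2110.9(T − 6.54); cup: 184.8(T − 6.54)
2318.3 T = 12204 + 2257.2 + 15014 = 29475
T ≈ 12.71 °C (< 100 °C, so full condensation is consistent).

T_f ≈ 12.7 °C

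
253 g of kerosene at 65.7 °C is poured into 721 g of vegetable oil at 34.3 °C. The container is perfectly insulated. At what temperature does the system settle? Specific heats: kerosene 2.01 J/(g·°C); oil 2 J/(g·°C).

T_f ≈ 42.5 °C

With ΣQ=0 the equilibrium temperature is the m·c-weighted mean:
T_f = (508.53*65.7 + 1442*34.3) / (508.53 + 1442)
    = 82871 / 1950.5 ≈ 42.49 °C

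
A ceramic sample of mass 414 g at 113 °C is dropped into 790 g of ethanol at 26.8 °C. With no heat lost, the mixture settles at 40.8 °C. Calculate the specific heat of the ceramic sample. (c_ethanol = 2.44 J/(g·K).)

c ≈ 0.903 J/(g·K)

Conservation of energy gives ΣQ = 0:
414×c×(40.8 − 113) + 790×2.44×(40.8 − 26.8) = 0
-29891 c = -26986
c = -26986/-29891 ≈ 0.9028 J/(g·K)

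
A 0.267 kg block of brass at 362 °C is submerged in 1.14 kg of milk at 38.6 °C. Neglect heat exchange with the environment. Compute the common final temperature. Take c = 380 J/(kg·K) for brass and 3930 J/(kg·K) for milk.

Heat gained plus heat lost sum to zero:
0.267×380×(T − 362) + 1.14×3930×(T − 38.6) = 0
101.46(T − 362) + 4480.2(T − 38.6) = 0
(101.46 + 4480.2) T = 101.46×362 + 4480.2×38.6
T = 209664 / 4581.7 = 45.8 °C

T_f ≈ 45.8 °C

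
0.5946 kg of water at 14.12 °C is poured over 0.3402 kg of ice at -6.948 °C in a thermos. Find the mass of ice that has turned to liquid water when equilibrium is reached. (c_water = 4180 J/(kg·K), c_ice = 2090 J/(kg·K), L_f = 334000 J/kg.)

Cooling the water to 0 °C releases 0.5946×4180×14.12 = 35094 J.
Of that, 0.3402×2090×6.948 = 4940.2 J goes to bring the ice to 0 °C, leaving 30154 J.
Fully melting the ice requires m_ice L_f = 0.3402×334000 = 113627 J.
That's not enough to melt it all — equilibrium is at 0 °C with ice remaining.
m_melt = 30154 / L_f = 0.09028 kg.

m_melted ≈ 0.0903 kg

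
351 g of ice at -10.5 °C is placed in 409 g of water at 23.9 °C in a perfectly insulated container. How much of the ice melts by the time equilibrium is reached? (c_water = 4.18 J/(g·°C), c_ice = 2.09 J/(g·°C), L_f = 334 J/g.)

Cooling the water to 0 °C releases 409×4.18×23.9 = 40860 J.
Of that, 351×2.09×10.5 = 7702.7 J goes to bring the ice to 0 °C, leaving 33157 J.
To melt every bit of ice: 351×334 = 117234 J.
33157 J < 117234 J, so only part of the ice melts and the system sits at 0 °C.
Mass melted = 33157/334 ≈ 99.27 g.

m_melted ≈ 99.3 g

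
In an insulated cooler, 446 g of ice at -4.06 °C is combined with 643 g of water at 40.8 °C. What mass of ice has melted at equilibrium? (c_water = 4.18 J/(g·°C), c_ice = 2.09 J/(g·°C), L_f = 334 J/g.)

Heat available from the water dropping to 0 °C: 643·4.18·40.8 = 109660 J.
Warming the ice to 0 °C takes 446·2.09·4.06 = 3784.5 J, leaving 105875 J for melting.
Fully melting the ice requires m_ice L_f = 446·334 = 148964 J.
That's not enough to melt it all — equilibrium is at 0 °C with ice remaining.
m_melt = 105875 / L_f = 317 g.

m_melted ≈ 317 g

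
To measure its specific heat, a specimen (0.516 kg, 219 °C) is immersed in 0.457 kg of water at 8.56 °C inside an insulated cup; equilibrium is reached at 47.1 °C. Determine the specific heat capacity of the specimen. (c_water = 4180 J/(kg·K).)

c ≈ 830 J/(kg·K)

Energy conservation, ΣQ = 0:
0.516×c×(47.1 − 219) + 0.457×4180×(47.1 − 8.56) = 0
-88.7 c = -73621
c = -73621/-88.7 ≈ 830 J/(kg·K)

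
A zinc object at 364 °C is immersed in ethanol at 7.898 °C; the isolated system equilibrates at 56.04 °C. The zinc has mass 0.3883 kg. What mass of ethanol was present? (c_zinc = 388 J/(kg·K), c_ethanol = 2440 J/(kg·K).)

Heat gained plus heat lost sum to zero:
0.3883·388·(56.04 − 364) + m·2440·(56.04 − 7.898) = 0
117466 m = 46397
m = 46397/117466 ≈ 0.395 kg

m ≈ 0.395 kg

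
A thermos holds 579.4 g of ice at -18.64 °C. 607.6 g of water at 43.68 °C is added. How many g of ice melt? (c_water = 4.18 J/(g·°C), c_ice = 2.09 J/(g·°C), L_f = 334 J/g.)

m_melted ≈ 265 g

Heat available from the water dropping to 0 °C: 607.6×4.18×43.68 = 110937 J.
Warming the ice to 0 °C takes 579.4×2.09×18.64 = 22572 J, leaving 88365 J for melting.
To melt every bit of ice: 579.4×334 = 193520 J.
That's not enough to melt it all — equilibrium is at 0 °C with ice remaining.
m_melt = 88365 / L_f = 264.6 g.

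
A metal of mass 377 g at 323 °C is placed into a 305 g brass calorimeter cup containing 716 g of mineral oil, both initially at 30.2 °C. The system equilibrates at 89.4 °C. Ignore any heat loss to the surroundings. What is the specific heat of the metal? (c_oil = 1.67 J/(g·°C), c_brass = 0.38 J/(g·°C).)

Let T be the final temperature. ΣQ_i = 0:
377·c·(89.4 − 323) + 716·1.67·(89.4 − 30.2) + 305·0.38·(89.4 − 30.2) = 0
-88067 c = -77648
c = -77648/-88067 ≈ 0.8817 J/(g·°C)

c ≈ 0.882 J/(g·°C)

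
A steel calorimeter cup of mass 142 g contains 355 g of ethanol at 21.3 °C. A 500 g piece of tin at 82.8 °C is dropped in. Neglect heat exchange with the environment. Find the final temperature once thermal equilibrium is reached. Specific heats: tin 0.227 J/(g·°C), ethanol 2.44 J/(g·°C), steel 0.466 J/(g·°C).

T_f ≈ 28.0 °C

T_f = Σ m_i c_i T_i / Σ m_i c_i:
T_f = (113.5·82.8 + 866.2·21.3 + 66.17·21.3) / (113.5 + 866.2 + 66.17)
    = 29257 / 1045.9 ≈ 27.97 °C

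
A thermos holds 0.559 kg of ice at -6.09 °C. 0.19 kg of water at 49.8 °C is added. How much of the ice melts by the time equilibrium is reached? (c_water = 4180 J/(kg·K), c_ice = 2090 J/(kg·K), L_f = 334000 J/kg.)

Cooling the water to 0 °C releases 0.19×4180×49.8 = 39551 J.
Warming the ice to 0 °C takes 0.559×2090×6.09 = 7115 J, leaving 32436 J for melting.
To melt every bit of ice: 0.559×334000 = 186706 J.
That's not enough to melt it all — equilibrium is at 0 °C with ice remaining.
m_melted×334000 = 32436  ⇒  m_melted ≈ 0.09711 kg.

m_melted ≈ 0.0971 kg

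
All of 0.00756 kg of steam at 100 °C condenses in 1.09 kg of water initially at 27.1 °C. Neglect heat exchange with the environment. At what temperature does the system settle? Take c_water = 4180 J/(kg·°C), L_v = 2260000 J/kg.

T_f ≈ 31.3 °C

Sum of m c ΔT and latent-heat terms is zero:
latent heat released on condensation: 0.00756·2260000 = 17086; condensate cools 100→T: 0.00756·4180·(T − 100) = 31.6(T − 100); original water: 4556.2(T − 27.1)
4587.8 T = 17086 + 3160.1 + 123473 = 143719
T ≈ 31.33 °C (< 100 °C, so full condensation is consistent).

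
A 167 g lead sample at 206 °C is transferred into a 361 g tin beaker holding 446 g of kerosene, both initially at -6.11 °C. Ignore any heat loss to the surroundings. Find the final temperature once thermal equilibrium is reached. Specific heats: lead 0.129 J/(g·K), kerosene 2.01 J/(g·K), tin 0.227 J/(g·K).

T_f ≈ -1.5 °C

Setting the total heat transfer to zero:
167*0.129*(T − 206) + 446*2.01*(T − (-6.11)) + 361*0.227*(T − (-6.11)) = 0
21.54(T − 206) + 896.46(T − (-6.11)) + 81.95(T − (-6.11)) = 0
(21.54 + 896.46 + 81.95) T = 21.54*206 + 896.46*(-6.11) + 81.95*(-6.11)
T = -1540.2 / 999.95 = -1.54 °C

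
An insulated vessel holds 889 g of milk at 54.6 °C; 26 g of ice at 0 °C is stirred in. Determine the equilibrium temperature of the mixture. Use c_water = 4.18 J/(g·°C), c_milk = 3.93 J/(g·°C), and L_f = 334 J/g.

T_f ≈ 50.5 °C

Taking heat into each body as positive, Σ m c ΔT = 0:
latent heat to melt: 26·334 = 8684; meltwater 0→T: 26·4.18·T = 108.68 T; milk cools: 889·3.93·(T − 54.6) = 3493.8(T − 54.6)
3602.4 T = 190760 − 8684 = 182076
T ≈ 50.54 °C — above 0 °C, consistent with complete melting.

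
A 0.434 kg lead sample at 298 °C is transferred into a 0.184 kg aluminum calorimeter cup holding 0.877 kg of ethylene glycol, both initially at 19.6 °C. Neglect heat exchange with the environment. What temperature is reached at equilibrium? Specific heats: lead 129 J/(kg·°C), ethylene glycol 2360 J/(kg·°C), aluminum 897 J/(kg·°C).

T_f ≈ 26.4 °C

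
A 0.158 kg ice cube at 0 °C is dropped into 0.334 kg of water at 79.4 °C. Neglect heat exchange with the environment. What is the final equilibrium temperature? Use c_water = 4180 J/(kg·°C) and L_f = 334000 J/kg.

Heat gained plus heat lost sum to zero:
fusion: m_ice L_f = 0.158·334000 = 52772; meltwater 0→T: 0.158·4180·T = 660.44 T; water cools: 0.334·4180·(T − 79.4) = 1396.1(T − 79.4)
2056.6 T = 110852 − 52772 = 58080
T ≈ 28.24 °C (positive, so assuming full melt was valid).

T_f ≈ 28.2 °C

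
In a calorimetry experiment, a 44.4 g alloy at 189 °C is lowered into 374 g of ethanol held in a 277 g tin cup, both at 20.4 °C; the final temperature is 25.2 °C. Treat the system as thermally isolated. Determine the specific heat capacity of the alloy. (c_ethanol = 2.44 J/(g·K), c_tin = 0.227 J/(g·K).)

Net heat exchanged in the isolated system is zero:
44.4×c×(25.2 − 189) + 374×2.44×(25.2 − 20.4) + 277×0.227×(25.2 − 20.4) = 0
-7272.7 c = -4682.1
c = -4682.1/-7272.7 ≈ 0.6438 J/(g·K)

c ≈ 0.644 J/(g·K)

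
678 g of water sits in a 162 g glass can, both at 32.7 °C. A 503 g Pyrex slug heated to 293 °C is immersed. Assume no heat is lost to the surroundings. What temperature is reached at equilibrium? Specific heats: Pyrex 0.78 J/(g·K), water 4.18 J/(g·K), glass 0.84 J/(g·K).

Setting the total heat transfer to zero:
503×0.78×(T − 293) + 678×4.18×(T − 32.7) + 162×0.84×(T − 32.7) = 0
3362.5 T = 212079
T ≈ 63.07 °C

T_f ≈ 63.1 °C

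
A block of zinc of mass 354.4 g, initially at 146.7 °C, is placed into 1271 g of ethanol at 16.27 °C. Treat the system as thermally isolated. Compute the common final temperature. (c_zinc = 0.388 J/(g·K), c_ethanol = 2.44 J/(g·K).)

|Q_zinc| = |Q_ethanol|:
354.4·0.388·(146.7 − T) = 1271·2.44·(T − 16.27)
137.51(146.7 − T) = 3101.2(T − 16.27)
3238.7 T = 70629  ⇒  T ≈ 21.81 °C

T_f ≈ 21.8 °C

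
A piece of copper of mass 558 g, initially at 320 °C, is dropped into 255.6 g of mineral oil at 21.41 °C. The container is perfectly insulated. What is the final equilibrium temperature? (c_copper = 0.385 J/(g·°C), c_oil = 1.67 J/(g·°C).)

T_f ≈ 121.4 °C

Energy conservation, ΣQ = 0:
558·0.385·(T − 320) + 255.6·1.67·(T − 21.41) = 0
214.83(T − 320) + 426.85(T − 21.41) = 0
(214.83 + 426.85) T = 214.83·320 + 426.85·21.41
T = 77885/641.68 ≈ 121.38 °C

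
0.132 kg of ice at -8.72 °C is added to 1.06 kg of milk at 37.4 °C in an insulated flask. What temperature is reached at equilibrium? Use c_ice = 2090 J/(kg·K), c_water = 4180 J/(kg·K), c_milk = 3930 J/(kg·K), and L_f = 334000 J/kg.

T_f ≈ 23.2 °C

Conservation of energy gives ΣQ = 0:
ice -8.72→0 °C: 0.132·2090·8.72 = 2405.7
  melt ice: 0.132·334000 = 44088
  warm the meltwater: 551.76 T
  milk: 4165.8(T − 37.4)
4717.6 T = 155801 − 46494 = 109307
T ≈ 23.17 °C — above 0 °C, consistent with complete melting.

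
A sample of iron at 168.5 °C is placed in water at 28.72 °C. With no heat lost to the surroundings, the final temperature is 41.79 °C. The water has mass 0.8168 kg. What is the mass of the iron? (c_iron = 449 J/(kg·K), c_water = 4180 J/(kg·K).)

Energy conservation, ΣQ = 0:
m×449×(41.79 − 168.5) + 0.8168×4180×(41.79 − 28.72) = 0
-56893 m = -44624
m = -44624/-56893 ≈ 0.7844 kg

m ≈ 0.784 kg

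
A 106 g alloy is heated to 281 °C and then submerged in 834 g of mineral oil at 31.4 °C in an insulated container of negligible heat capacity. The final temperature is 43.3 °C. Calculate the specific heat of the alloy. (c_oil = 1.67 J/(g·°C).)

c ≈ 0.658 J/(g·°C)

Heat gained plus heat lost sum to zero:
106·c·(43.3 − 281) + 834·1.67·(43.3 − 31.4) = 0
-25196 c = -16574
c = -16574/-25196 ≈ 0.6578 J/(g·°C)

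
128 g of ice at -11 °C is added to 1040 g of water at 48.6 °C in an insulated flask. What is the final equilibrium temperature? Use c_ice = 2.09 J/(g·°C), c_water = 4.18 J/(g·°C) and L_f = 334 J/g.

T_f ≈ 33.9 °C

Heat gained plus heat lost sum to zero:
warm ice to 0 °C: 128×2.09×(0 − (-11)) = 2942.7; latent heat to melt: 128×334 = 42752; warm the meltwater: 535.04 T; water: 4347.2(T − 48.6)
4882.2 T = 211274 − 45695 = 165579
T ≈ 33.91 °C (positive, so assuming full melt was valid).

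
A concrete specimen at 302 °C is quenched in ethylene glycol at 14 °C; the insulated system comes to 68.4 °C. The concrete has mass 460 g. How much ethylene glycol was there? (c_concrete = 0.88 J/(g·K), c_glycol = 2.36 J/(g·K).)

m ≈ 737 g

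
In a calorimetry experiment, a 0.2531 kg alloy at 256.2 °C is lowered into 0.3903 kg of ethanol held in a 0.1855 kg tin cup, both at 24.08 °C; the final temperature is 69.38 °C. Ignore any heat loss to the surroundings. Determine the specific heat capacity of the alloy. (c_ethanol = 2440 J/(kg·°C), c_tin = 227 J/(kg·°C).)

c ≈ 953 J/(kg·°C)

Energy conservation, ΣQ = 0:
0.2531×c×(69.38 − 256.2) + 0.3903×2440×(69.38 − 24.08) + 0.1855×227×(69.38 − 24.08) = 0
-47.28 c = -45048
c = -45048/-47.28 ≈ 952.7 J/(kg·°C)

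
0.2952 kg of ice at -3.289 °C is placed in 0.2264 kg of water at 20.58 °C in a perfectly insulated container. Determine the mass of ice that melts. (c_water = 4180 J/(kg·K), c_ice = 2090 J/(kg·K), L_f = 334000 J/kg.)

Water can give up m c ΔT = 0.2264·4180·20.58 = 19476 J before reaching 0 °C.
Of that, 0.2952·2090·3.289 = 2029.2 J goes to bring the ice to 0 °C, leaving 17447 J.
To melt every bit of ice: 0.2952·334000 = 98597 J.
That's not enough to melt it all — equilibrium is at 0 °C with ice remaining.
Mass melted = 17447/334000 ≈ 0.05224 kg.

m_melted ≈ 0.0522 kg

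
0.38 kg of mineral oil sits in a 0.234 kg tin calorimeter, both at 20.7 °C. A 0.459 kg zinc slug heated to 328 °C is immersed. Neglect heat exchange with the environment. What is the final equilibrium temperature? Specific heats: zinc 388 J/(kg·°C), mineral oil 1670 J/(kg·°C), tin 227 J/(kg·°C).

Setting the total heat transfer to zero:
0.459*388*(T − 328) + 0.38*1670*(T − 20.7) + 0.234*227*(T − 20.7) = 0
865.81 T = 72650
T = 72650 / 865.81 = 83.9 °C

T_f ≈ 83.9 °C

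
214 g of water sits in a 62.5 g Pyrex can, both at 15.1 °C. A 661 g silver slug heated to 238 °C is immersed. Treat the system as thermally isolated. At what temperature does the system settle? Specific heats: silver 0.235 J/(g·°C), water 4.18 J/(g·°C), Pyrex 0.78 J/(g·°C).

T_f ≈ 46.6 °C

T_f = Σ m_i c_i T_i / Σ m_i c_i:
T_f = (155.33·238 + 894.52·15.1 + 48.75·15.1) / (155.33 + 894.52 + 48.75)
    = 51213 / 1098.6 ≈ 46.62 °C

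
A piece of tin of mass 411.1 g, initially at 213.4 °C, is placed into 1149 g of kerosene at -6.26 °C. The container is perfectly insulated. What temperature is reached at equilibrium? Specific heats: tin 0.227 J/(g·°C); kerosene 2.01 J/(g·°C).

T_f ≈ 2.3 °C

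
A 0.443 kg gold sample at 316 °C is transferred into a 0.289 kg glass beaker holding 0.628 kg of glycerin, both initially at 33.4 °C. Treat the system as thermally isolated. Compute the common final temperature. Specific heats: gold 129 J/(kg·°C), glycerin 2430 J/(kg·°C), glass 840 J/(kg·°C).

T_f ≈ 42.2 °C

Taking heat into each body as positive, Σ m c ΔT = 0:
0.443×129×(T − 316) + 0.628×2430×(T − 33.4) + 0.289×840×(T − 33.4) = 0
1825.9 T = 77136
T ≈ 42.24 °C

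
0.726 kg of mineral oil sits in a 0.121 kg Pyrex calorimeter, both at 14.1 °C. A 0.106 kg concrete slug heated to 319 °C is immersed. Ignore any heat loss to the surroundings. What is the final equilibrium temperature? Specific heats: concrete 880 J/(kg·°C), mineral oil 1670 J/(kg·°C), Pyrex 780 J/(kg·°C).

Taking heat into each body as positive, Σ m c ΔT = 0:
0.106·880·(T − 319) + 0.726·1670·(T − 14.1) + 0.121·780·(T − 14.1) = 0
1400.1 T = 48182
T = 48182/1400.1 ≈ 34.41 °C

T_f ≈ 34.4 °C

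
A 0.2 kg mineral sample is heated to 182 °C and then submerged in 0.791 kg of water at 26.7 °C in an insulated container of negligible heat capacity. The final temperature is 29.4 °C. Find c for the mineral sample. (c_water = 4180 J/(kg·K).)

c ≈ 293 J/(kg·K)

m_s c (T_s − T_f) = m_water c_water (T_f − T_0):
0.2×c×(182 − 29.4) = 0.791×4180×(29.4 − 26.7)
30.52 c = 8927.2  ⇒  c ≈ 292.5 J/(kg·K)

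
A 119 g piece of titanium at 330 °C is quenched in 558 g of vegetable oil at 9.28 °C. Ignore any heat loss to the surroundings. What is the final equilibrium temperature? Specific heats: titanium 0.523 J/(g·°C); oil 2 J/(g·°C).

Energy conservation, ΣQ = 0:
119*0.523*(T − 330) + 558*2*(T − 9.28) = 0
62.24(T − 330) + 1116(T − 9.28) = 0
1178.2 T = 30895
T ≈ 26.22 °C

T_f ≈ 26.2 °C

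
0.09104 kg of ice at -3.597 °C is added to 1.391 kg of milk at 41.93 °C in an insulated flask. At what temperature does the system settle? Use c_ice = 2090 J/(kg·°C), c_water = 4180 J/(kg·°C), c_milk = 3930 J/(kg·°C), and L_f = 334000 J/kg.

Taking heat into each body as positive, Σ m c ΔT = 0:
warm ice to 0 °C: 0.09104·2090·(0 − (-3.597)) = 684.41; melt ice: 0.09104·334000 = 30407; warm the meltwater: 380.55 T; milk: 5466.6(T − 41.93)
5847.2 T = 229216 − 31092 = 198124
T ≈ 33.88 °C (positive, so assuming full melt was valid).

T_f ≈ 33.9 °C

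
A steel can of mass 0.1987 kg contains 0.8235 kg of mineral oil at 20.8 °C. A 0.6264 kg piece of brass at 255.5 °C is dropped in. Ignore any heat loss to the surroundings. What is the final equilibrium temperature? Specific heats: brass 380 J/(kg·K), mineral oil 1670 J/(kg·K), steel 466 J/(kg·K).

T_f ≈ 53.5 °C

Heat gained plus heat lost sum to zero:
0.6264·380·(T − 255.5) + 0.8235·1670·(T − 20.8) + 0.1987·466·(T − 20.8) = 0
238.03(T − 255.5) + 1375.2(T − 20.8) + 92.59(T − 20.8) = 0
1705.9 T = 91348
T ≈ 53.55 °C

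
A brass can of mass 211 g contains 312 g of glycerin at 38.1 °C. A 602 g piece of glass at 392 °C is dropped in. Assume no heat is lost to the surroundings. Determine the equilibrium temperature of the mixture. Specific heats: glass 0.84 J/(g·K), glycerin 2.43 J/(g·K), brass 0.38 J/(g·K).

T_f is the heat-capacity-weighted average of the initial temperatures:
T_f = (505.68×392 + 758.16×38.1 + 80.18×38.1) / (505.68 + 758.16 + 80.18)
    = 230167 / 1344 ≈ 171.25 °C

T_f ≈ 171.3 °C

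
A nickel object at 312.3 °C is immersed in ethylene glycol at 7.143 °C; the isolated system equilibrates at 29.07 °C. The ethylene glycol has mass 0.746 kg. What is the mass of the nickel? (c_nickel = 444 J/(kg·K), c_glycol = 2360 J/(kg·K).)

Setting the total heat transfer to zero:
m·444·(29.07 − 312.3) + 0.746·2360·(29.07 − 7.143) = 0
-125754 m = -38604
m = -38604/-125754 ≈ 0.307 kg

m ≈ 0.307 kg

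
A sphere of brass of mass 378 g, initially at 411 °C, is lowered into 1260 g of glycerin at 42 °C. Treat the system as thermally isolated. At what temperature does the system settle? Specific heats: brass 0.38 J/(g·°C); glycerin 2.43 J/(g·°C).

T_f ≈ 58.5 °C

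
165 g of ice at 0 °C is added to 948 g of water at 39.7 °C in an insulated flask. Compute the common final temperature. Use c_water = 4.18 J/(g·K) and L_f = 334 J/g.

T_f ≈ 22.0 °C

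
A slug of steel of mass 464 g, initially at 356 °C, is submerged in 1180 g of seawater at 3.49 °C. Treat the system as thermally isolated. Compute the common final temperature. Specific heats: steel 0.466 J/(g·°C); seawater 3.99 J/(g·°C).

T_f ≈ 19.0 °C

Taking heat into each body as positive, Σ m c ΔT = 0:
464*0.466*(T − 356) + 1180*3.99*(T − 3.49) = 0
216.22(T − 356) + 4708.2(T − 3.49) = 0
4924.4 T = 93407
T ≈ 18.97 °C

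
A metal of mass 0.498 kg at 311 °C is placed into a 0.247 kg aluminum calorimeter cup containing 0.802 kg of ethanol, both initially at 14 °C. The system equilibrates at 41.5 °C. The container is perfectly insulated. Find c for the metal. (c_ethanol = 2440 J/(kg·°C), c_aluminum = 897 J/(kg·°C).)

c ≈ 446 J/(kg·°C)

Setting the total heat transfer to zero:
0.498×c×(41.5 − 311) + 0.802×2440×(41.5 − 14) + 0.247×897×(41.5 − 14) = 0
-134.21 c = -59907
c = -59907/-134.21 ≈ 446.4 J/(kg·°C)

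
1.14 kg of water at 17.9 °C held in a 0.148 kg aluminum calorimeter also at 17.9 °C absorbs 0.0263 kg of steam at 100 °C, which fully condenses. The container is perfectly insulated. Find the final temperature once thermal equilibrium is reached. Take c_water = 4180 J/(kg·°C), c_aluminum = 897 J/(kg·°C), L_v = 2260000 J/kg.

Sum of m c ΔT and latent-heat terms is zero:
latent heat released on condensation: 0.0263×2260000 = 59438
  condensed water 100 °C→T: 109.93(T − 100)
  water warms: 1.14×4180×(T − 17.9) = 4765.2(T − 17.9)
  aluminum cup: 0.148×897×(T − 17.9) = 132.76(T − 17.9)
5007.9 T = 59438 + 10993 + 87673 = 158105
T ≈ 31.57 °C, under the boiling point, so the assumption holds.

T_f ≈ 31.6 °C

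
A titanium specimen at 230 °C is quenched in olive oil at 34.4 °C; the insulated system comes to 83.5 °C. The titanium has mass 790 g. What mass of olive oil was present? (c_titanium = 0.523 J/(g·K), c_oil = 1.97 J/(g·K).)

m ≈ 626 g

Heat lost by the titanium = heat gained by the oil:
790·0.523·(230 − 83.5) = m·1.97·(83.5 − 34.4)
96.73 m = 60529  ⇒  m ≈ 625.8 g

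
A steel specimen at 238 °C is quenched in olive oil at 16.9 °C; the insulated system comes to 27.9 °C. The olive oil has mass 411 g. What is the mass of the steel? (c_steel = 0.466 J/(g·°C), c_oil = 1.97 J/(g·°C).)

m ≈ 91 g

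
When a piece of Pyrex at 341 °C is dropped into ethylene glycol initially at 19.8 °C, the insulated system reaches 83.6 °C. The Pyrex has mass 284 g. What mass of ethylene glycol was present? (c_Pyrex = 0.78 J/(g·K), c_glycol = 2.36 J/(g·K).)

Let T be the final temperature. ΣQ_i = 0:
284·0.78·(83.6 − 341) + m·2.36·(83.6 − 19.8) = 0
150.57 m = 57019
m = 57019/150.57 ≈ 378.7 g

m ≈ 379 g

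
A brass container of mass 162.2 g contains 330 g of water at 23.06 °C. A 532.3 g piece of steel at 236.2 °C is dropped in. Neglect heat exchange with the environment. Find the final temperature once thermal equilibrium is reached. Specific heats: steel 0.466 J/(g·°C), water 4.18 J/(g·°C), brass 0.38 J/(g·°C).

T_f ≈ 54.4 °C

Heat gained plus heat lost sum to zero:
532.3·0.466·(T − 236.2) + 330·4.18·(T − 23.06) + 162.2·0.38·(T − 23.06) = 0
248.05(T − 236.2) + 1379.4(T − 23.06) + 61.64(T − 23.06) = 0
(248.05 + 1379.4 + 61.64) T = 248.05·236.2 + 1379.4·23.06 + 61.64·23.06
T ≈ 54.36 °C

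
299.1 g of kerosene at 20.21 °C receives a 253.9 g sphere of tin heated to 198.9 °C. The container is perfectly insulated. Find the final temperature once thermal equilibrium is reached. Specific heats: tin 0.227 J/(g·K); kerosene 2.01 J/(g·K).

Taking heat into each body as positive, Σ m c ΔT = 0:
253.9×0.227×(T − 198.9) + 299.1×2.01×(T − 20.21) = 0
658.83 T = 23614
T ≈ 35.84 °C

T_f ≈ 35.8 °C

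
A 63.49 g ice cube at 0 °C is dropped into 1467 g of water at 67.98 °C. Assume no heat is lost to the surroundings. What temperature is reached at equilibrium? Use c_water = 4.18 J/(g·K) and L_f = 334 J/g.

Sum of m c ΔT and latent-heat terms is zero:
melt ice: 63.49×334 = 21206; meltwater 0→T: 63.49×4.18×T = 265.39 T; water: 6132.1(T − 67.98)
6397.4 T = 416857 − 21206 = 395652
T ≈ 61.85 °C (positive, so assuming full melt was valid).

T_f ≈ 61.8 °C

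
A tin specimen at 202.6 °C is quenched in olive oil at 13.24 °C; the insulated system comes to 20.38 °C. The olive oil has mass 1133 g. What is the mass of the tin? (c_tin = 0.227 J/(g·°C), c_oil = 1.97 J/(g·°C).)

m ≈ 385 g

Setting the total heat transfer to zero:
m·0.227·(20.38 − 202.6) + 1133·1.97·(20.38 − 13.24) = 0
-41.36 m = -15937
m = -15937/-41.36 ≈ 385.3 g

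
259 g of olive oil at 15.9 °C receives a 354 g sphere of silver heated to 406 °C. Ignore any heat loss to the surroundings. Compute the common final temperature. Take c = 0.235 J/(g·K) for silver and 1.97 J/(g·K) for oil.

T_f ≈ 70.6 °C

Conservation of energy gives ΣQ = 0:
354*0.235*(T − 406) + 259*1.97*(T − 15.9) = 0
(83.19 + 510.23) T = 83.19*406 + 510.23*15.9
T ≈ 70.59 °C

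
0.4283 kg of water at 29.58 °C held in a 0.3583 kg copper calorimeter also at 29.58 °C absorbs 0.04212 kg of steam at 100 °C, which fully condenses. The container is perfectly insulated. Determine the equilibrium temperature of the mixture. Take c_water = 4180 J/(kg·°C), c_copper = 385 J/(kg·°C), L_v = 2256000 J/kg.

T_f ≈ 80.6 °C

Energy conservation, ΣQ = 0:
latent heat released on condensation: 0.04212·2256000 = 95023
  condensed water 100 °C→T: 176.06(T − 100)
  water warms: 0.4283·4180·(T − 29.58) = 1790.3(T − 29.58)
  copper cup: 0.3583·385·(T − 29.58) = 137.95(T − 29.58)
2104.3 T = 95023 + 17606 + 57037 = 169666
T ≈ 80.63 °C, under the boiling point, so the assumption holds.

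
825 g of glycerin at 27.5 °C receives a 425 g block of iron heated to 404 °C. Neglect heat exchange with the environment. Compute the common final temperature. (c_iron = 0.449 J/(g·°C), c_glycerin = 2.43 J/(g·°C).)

Setting the total heat transfer to zero:
425×0.449×(T − 404) + 825×2.43×(T − 27.5) = 0
2195.6 T = 132224
T ≈ 60.22 °C

T_f ≈ 60.2 °C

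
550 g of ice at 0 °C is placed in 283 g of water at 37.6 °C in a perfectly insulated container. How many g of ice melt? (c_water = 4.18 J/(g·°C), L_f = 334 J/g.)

Water can give up m c ΔT = 283×4.18×37.6 = 44479 J before reaching 0 °C.
To melt every bit of ice: 550×334 = 183700 J.
That's not enough to melt it all — equilibrium is at 0 °C with ice remaining.
Mass melted = 44479/334 ≈ 133.2 g.

m_melted ≈ 133 g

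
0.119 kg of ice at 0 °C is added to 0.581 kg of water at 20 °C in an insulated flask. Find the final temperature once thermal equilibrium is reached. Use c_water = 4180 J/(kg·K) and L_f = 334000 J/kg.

T_f ≈ 3.0 °C

Setting the total heat transfer to zero:
fusion: m_ice L_f = 0.119×334000 = 39746; meltwater 0→T: 0.119×4180×T = 497.42 T; water cools: 0.581×4180×(T − 20) = 2428.6(T − 20)
2926 T = 48572 − 39746 = 8825.6
T ≈ 3.02 °C (positive, so assuming full melt was valid).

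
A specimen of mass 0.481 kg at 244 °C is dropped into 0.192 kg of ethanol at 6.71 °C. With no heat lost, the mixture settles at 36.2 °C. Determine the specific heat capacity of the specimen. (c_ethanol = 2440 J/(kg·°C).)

Taking heat into each body as positive, Σ m c ΔT = 0:
0.481·c·(36.2 − 244) + 0.192·2440·(36.2 − 6.71) = 0
-99.95 c = -13815
c = -13815/-99.95 ≈ 138.2 J/(kg·°C)

c ≈ 138 J/(kg·°C)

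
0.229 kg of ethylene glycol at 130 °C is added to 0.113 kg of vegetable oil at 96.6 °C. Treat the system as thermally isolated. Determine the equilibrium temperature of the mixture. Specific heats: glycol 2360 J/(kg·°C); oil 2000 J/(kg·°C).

Conservation of energy gives ΣQ = 0:
0.229*2360*(T − 130) + 0.113*2000*(T − 96.6) = 0
(540.44 + 226) T = 540.44*130 + 226*96.6
T = 92089/766.44 ≈ 120.15 °C

T_f ≈ 120.2 °C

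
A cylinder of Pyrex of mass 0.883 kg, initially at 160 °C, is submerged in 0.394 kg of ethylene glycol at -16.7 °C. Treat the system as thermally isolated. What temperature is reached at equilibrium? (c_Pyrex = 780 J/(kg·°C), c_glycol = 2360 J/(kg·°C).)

T_f ≈ 58.5 °C

With ΣQ=0 the equilibrium temperature is the m·c-weighted mean:
T_f = (688.74·160 + 929.84·(-16.7)) / (688.74 + 929.84)
    = 94670 / 1618.6 ≈ 58.49 °C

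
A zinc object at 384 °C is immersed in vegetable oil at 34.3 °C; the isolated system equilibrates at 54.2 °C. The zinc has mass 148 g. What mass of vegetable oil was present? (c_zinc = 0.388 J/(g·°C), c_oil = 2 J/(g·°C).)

Heat lost by the zinc = heat gained by the oil:
148×0.388×(384 − 54.2) = m×2×(54.2 − 34.3)
39.8 m = 18938  ⇒  m ≈ 475.8 g

m ≈ 476 g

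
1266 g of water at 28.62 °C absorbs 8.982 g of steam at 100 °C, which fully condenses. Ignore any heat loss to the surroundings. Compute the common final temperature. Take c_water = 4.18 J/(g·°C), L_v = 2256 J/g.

T_f ≈ 32.9 °C

Taking heat into each body as positive, Σ m c ΔT = 0:
latent heat released on condensation: 8.982·2256 = 20263; condensed water 100 °C→T: 37.54(T − 100); original water: 5291.9(T − 28.62)
5329.4 T = 20263 + 3754.5 + 151454 = 175471
T ≈ 32.93 °C (< 100 °C, so full condensation is consistent).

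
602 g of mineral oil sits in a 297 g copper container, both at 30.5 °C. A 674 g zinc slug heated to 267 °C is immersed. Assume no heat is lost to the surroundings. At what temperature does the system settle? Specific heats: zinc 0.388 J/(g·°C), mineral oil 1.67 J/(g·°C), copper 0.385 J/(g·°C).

T_f ≈ 75.3 °C

Conservation of energy gives ΣQ = 0:
674·0.388·(T − 267) + 602·1.67·(T − 30.5) + 297·0.385·(T − 30.5) = 0
261.51(T − 267) + 1005.3(T − 30.5) + 114.34(T − 30.5) = 0
1381.2 T = 103974
T ≈ 75.28 °C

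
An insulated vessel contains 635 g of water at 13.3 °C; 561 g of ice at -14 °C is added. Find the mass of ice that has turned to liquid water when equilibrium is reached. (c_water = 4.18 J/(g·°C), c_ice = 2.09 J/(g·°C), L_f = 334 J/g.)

Heat available from the water dropping to 0 °C: 635×4.18×13.3 = 35302 J.
Of that, 561×2.09×14 = 16415 J goes to bring the ice to 0 °C, leaving 18887 J.
To melt every bit of ice: 561×334 = 187374 J.
That's not enough to melt it all — equilibrium is at 0 °C with ice remaining.
m_melted×334 = 18887  ⇒  m_melted ≈ 56.55 g.

m_melted ≈ 56.5 g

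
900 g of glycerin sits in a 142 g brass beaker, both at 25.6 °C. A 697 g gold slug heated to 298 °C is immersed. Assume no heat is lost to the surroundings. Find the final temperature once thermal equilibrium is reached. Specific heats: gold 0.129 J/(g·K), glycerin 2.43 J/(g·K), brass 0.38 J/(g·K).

T_f ≈ 36.1 °C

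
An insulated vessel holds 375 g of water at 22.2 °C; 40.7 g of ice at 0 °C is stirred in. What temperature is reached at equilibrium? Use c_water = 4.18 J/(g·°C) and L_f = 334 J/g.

T_f ≈ 12.2 °C

Taking heat into each body as positive, Σ m c ΔT = 0:
melt ice: 40.7·334 = 13594
  meltwater 0→T: 40.7·4.18·T = 170.13 T
  water cools: 375·4.18·(T − 22.2) = 1567.5(T − 22.2)
1737.6 T = 34798 − 13594 = 21205
T ≈ 12.20 °C. Since T > 0 °C, the all-ice-melts assumption holds.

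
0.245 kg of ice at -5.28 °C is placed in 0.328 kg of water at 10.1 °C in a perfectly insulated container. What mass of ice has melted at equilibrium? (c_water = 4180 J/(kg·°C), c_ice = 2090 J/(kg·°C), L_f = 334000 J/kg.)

m_melted ≈ 0.0334 kg

Water can give up m c ΔT = 0.328×4180×10.1 = 13848 J before reaching 0 °C.
Warming the ice to 0 °C takes 0.245×2090×5.28 = 2703.6 J, leaving 11144 J for melting.
Fully melting the ice requires m_ice L_f = 0.245×334000 = 81830 J.
That's not enough to melt it all — equilibrium is at 0 °C with ice remaining.
Mass melted = 11144/334000 ≈ 0.03336 kg.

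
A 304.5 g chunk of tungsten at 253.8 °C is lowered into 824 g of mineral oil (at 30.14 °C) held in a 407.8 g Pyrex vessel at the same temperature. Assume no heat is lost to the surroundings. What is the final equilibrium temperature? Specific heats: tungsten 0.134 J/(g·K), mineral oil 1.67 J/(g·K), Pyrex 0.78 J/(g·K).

T_f ≈ 35.4 °C

Energy conservation, ΣQ = 0:
304.5·0.134·(T − 253.8) + 824·1.67·(T − 30.14) + 407.8·0.78·(T − 30.14) = 0
40.8(T − 253.8) + 1376.1(T − 30.14) + 318.08(T − 30.14) = 0
1735 T = 61418
T = 61418/1735 ≈ 35.40 °C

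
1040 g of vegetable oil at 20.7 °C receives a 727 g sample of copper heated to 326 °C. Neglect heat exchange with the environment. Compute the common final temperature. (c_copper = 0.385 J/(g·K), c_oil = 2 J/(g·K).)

Heat lost by the copper equals heat gained by the oil:
727*0.385*(326 − T) = 1040*2*(T − 20.7)
279.89(326 − T) = 2080(T − 20.7)
2359.9 T = 134302  ⇒  T ≈ 56.91 °C

T_f ≈ 56.9 °C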